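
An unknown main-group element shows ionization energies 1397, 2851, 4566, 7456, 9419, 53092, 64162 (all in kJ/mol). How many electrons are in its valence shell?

5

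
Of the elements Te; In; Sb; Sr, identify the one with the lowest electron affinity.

Sr is in period 5, group 2; In is in period 5, group 13; Sb is in period 5, group 15; Te is in period 5, group 16.
EA tends to increase across a period and decrease down a group, though the pattern is less regular than for IE or radius.
All lie in period 5, so electron affinity increases left to right.
The lowest electron affinity among these belongs to Sr.

Sr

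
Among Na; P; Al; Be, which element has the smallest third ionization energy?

Al

IE_3 is the cost of taking one more electron from the +2 cation: Na²⁺ is already 1 electron into the core; P²⁺ still has 3 valence electrons; Al²⁺ still has 1 valence electron; Be²⁺ is the bare [He] core.
Pulling an electron out of a noble-gas core costs far more than removing a remaining valence electron, so Na and Be sit at the high end of IE_3.
Valence configurations: P²⁺ [Ne]3s²3p¹, Al²⁺ [Ne]3s¹.
Tabulated IE_3 (kJ/mol): Na 6910, P 2914, Al 2745, Be 14849.
Hence IE_3: Al < P < Na < Be.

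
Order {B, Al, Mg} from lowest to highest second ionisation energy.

Mg, Al, B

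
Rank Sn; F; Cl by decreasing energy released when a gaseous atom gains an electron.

Cl > F > Sn

F is in period 2, group 17; Cl is in period 3, group 17; Sn is in period 5, group 14.
Adding an electron releases more energy for atoms nearer the top right (short of the noble gases).
Here both period and group differ, so the two effects have to be weighed against each other.
F > Sn: both effects reinforce here, so F is clearly the higher of the two.
Cl > F: this pair runs against the simple trend — see the exception note.
Note the exception: Cl has a higher electron affinity than F, contrary to the simple trend — F's small 2p subshell makes the incoming electron feel strong e⁻–e⁻ repulsion, so Cl actually releases more energy on gaining an electron.
For reference (kJ/mol): F 328, Cl 349, Sn 107.
So from highest to lowest: Cl > F > Sn.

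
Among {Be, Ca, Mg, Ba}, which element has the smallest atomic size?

Be is in period 2, group 2; Mg is in period 3, group 2; Ca is in period 4, group 2; Ba is in period 6, group 2.
Across a period the added protons contract the valence shell; down a group each new principal shell makes the atom larger.
All are in group 2, so atomic radius increases down the group.
The smallest atomic size among these belongs to Be.

Be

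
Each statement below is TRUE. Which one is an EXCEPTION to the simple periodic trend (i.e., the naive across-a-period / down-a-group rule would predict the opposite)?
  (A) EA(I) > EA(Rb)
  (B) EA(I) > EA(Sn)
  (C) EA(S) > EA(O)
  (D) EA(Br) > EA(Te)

The general trend: electron affinity increases across a period and decreases down a group.
(A) I (period 5, group 17) vs Rb (period 5, group 1): the stated order agrees with the simple trend.
(B) I (period 5, group 17) vs Sn (period 5, group 14): the stated order agrees with the simple trend.
(C) S (period 3, group 16) vs O (period 2, group 16): the stated order contradicts the simple trend.
(D) Br (period 4, group 17) vs Te (period 5, group 16): the stated order agrees with the simple trend.
The exception is (C): the compact 2p subshell of O repels the added electron more than S's larger 3p does.

(C)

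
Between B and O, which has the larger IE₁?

O

B is in period 2, group 13; O is in period 2, group 16.
IE₁ increases left→right with effective nuclear charge and decreases top→bottom as the valence shell moves farther out.
All lie in period 2, so first ionization energy increases left to right.
So O has the larger IE₁ (O > B).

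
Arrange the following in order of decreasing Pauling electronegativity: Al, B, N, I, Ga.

N > I > B > Ga > Al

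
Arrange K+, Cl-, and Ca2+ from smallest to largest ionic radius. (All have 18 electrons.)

Ca2+, K+, Cl-

All of these have 18 electrons, so size is governed by nuclear charge alone: the more protons, the stronger the pull on the same electron cloud, and the smaller the ion.
Nuclear charges: Ca2+ (Z=20), K+ (Z=19), Cl- (Z=17).
Smallest to largest: Ca2+ < K+ < Cl-.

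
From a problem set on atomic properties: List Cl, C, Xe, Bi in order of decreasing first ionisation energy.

C is in period 2, group 14; Cl is in period 3, group 17; Xe is in period 5, group 18; Bi is in period 6, group 15.
First ionization energy rises across a period (greater Z_eff holds electrons more tightly) and falls down a group (valence electrons are farther from the nucleus).
Neither a single period nor a single group — weigh both effects.
C > Bi: the two effects oppose for this pair; the down-group effect wins (1086 vs 703 kJ/mol).
Xe > C: period and group pull opposite ways; the across-period shift dominates (1170 vs 1086 kJ/mol).
Cl > Xe: period and group pull opposite ways; the down-group shift dominates (1251 vs 1170 kJ/mol).
Tabulated first ionization energy (kJ/mol): C 1086, Cl 1251, Xe 1170, Bi 703.
So from highest to lowest: Cl > Xe > C > Bi.

Cl > Xe > C > Bi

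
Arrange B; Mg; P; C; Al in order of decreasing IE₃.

Mg > C > B > P > Al

IE_3 is the cost of taking one more electron from the +2 cation: B²⁺ still has 1 valence electron; Mg²⁺ is the bare [Ne] core; P²⁺ still has 3 valence electrons; C²⁺ still has 2 valence electrons; Al²⁺ still has 1 valence electron.
Pulling an electron out of a noble-gas core costs far more than removing a remaining valence electron, so Mg sits at the high end of IE_3.
Valence configurations: B²⁺ [He]2s¹, P²⁺ [Ne]3s²3p¹, C²⁺ [He]2s², Al²⁺ [Ne]3s¹.
Approximate IE_3 values (kJ/mol): B 3660, Mg 7733, P 2914, C 4620, Al 2745.
So the third ionization energies run Al < P < B < C < Mg.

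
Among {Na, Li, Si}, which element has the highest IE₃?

After 2 electrons have been removed, what remains? Na²⁺ is already 1 electron into the core; Li²⁺ is already 1 electron into the core; Si²⁺ still has 2 valence electrons.
Pulling an electron out of a noble-gas core costs far more than removing a remaining valence electron, so Na and Li sit at the high end of IE_3.
The numbers (kJ/mol): Na 6910, Li 11815, Si 3232.
Hence IE_3: Si < Na < Li.

Li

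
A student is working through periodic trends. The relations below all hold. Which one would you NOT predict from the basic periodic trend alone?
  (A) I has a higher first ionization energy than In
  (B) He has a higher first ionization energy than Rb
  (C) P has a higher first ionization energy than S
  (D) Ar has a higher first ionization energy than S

(C)

The general trend: first ionization energy increases across a period and decreases down a group.
(A) I (period 5, group 17) vs In (period 5, group 13): the stated order agrees with the simple trend.
(B) He (period 1, group 18) vs Rb (period 5, group 1): the stated order agrees with the simple trend.
(C) P (period 3, group 15) vs S (period 3, group 16): the stated order contradicts the simple trend.
(D) Ar (period 3, group 18) vs S (period 3, group 16): the stated order agrees with the simple trend.
The exception is (C): S (3p⁴) ionizes more easily than half-filled P (3p³) because the paired 3p electron in S is pushed out by e⁻–e⁻ repulsion.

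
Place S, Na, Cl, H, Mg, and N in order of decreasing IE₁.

H is in period 1, group 1; N is in period 2, group 15; Na is in period 3, group 1; Mg is in period 3, group 2; S is in period 3, group 16; Cl is in period 3, group 17.
Removing the outermost electron gets harder across a period and easier down a group.
Neither a single period nor a single group — weigh both effects.
Mg > Na: Mg lies to the right of Na in period 3, so the across-period effect alone puts Mg higher.
S > Mg: both are in period 3; the period trend gives S the larger value.
Cl > S: Cl lies to the right of S in period 3, so the across-period effect alone puts Cl higher.
H > Cl: the two effects oppose for this pair; the down-group effect wins (1312 vs 1251 kJ/mol).
N > H: period and group pull opposite ways; the across-period shift dominates (1402 vs 1312 kJ/mol).
Approximate values (kJ/mol): H 1312, N 1402, Na 496, Mg 738, S 1000, Cl 1251.
So from highest to lowest: N > H > Cl > S > Mg > Na.

N, H, Cl, S, Mg, Na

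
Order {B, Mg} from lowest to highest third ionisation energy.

The third ionization energy removes an electron from the +2 ion. For each element: B²⁺ still has 1 valence electron; Mg²⁺ is the bare [Ne] core.
Pulling an electron out of a noble-gas core costs far more than removing a remaining valence electron, so Mg sits at the high end of IE_3.
Tabulated IE_3 (kJ/mol): B 3660, Mg 7733.
Overall IE_3 order: B < Mg.

B < Mg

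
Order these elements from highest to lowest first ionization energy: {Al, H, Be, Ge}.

H is in period 1, group 1; Be is in period 2, group 2; Al is in period 3, group 13; Ge is in period 4, group 14.
IE₁ increases left→right with effective nuclear charge and decreases top→bottom as the valence shell moves farther out.
These sit on a diagonal, where the across-period and down-group effects partly cancel.
Ge > Al: period and group pull opposite ways; the across-period shift dominates (762 vs 578 kJ/mol).
Be > Ge: period and group pull opposite ways; the down-group shift dominates (900 vs 762 kJ/mol).
H > Be: the two effects oppose for this pair; the down-group effect wins (1312 vs 900 kJ/mol).
Approximate values (kJ/mol): H 1312, Be 900, Al 578, Ge 762.
So from highest to lowest: H > Be > Ge > Al.

H > Be > Ge > Al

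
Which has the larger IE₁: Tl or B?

B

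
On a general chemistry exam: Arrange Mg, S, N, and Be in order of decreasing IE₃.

Be > Mg > N > S

The third ionization energy removes an electron from the +2 ion. For each element: Mg²⁺ is the bare [Ne] core; S²⁺ still has 4 valence electrons; N²⁺ still has 3 valence electrons; Be²⁺ is the bare [He] core.
Pulling an electron out of a noble-gas core costs far more than removing a remaining valence electron, so Mg and Be sit at the high end of IE_3.
Valence configurations: S²⁺ [Ne]3s²3p², N²⁺ [He]2s²2p¹.
Tabulated IE_3 (kJ/mol): Mg 7733, S 3357, N 4578, Be 14849.
So the third ionization energies run S < N < Mg < Be.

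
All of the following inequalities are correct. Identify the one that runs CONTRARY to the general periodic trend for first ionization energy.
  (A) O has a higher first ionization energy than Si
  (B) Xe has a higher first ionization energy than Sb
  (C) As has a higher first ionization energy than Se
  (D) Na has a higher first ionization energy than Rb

The general trend: first ionization energy increases across a period and decreases down a group.
(A) O (period 2, group 16) vs Si (period 3, group 14): the stated order agrees with the simple trend.
(B) Xe (period 5, group 18) vs Sb (period 5, group 15): the stated order agrees with the simple trend.
(C) As (period 4, group 15) vs Se (period 4, group 16): the stated order contradicts the simple trend.
(D) Na (period 3, group 1) vs Rb (period 5, group 1): the stated order agrees with the simple trend.
The exception is (C): Se (4p⁴) ionizes more easily than half-filled As (4p³).

(C)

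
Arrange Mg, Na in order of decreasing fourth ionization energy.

The fourth ionization energy removes an electron from the +3 ion. For each element: Mg³⁺ is already 1 electron into the core; Na³⁺ is already 2 electrons into the core.
All of these are removing an electron from a noble-gas core or deeper; the smaller core (lower principal quantum number) is held far more tightly, and within a period the higher nuclear charge binds the same core more tightly.
Tabulated IE_4 (kJ/mol): Mg 10543, Na 9543.
Overall IE_4 order: Na < Mg.

Mg > Na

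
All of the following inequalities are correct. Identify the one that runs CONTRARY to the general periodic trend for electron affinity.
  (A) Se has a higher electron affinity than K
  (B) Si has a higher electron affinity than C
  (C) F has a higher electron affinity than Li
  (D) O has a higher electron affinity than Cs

(B)

The general trend: electron affinity increases across a period and decreases down a group.
(A) Se (period 4, group 16) vs K (period 4, group 1): the stated order agrees with the simple trend.
(B) Si (period 3, group 14) vs C (period 2, group 14): the stated order contradicts the simple trend.
(C) F (period 2, group 17) vs Li (period 2, group 1): the stated order agrees with the simple trend.
(D) O (period 2, group 16) vs Cs (period 6, group 1): the stated order agrees with the simple trend.
The exception is (B): Si's larger, more diffuse 3p orbitals accept an added electron slightly more readily than C's compact 2p.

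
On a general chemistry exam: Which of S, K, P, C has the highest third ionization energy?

C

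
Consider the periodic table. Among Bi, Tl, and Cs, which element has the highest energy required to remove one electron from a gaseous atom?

Across a period the outer electron is held more tightly (higher IE₁); down a group it sits in a higher shell, more shielded, and comes off more easily.
All lie in period 6, so first ionization energy increases left to right.
The highest energy required to remove one electron from a gaseous atom among these belongs to Bi.

Bi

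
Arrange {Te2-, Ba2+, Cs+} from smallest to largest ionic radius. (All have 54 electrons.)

Ba2+, Cs+, Te2-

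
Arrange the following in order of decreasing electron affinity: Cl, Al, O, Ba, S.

Cl, S, O, Al, Ba

O is in period 2, group 16; Al is in period 3, group 13; S is in period 3, group 16; Cl is in period 3, group 17; Ba is in period 6, group 2.
Adding an electron releases more energy for atoms nearer the top right (short of the noble gases).
Neither a single period nor a single group — weigh both effects.
Al > Ba: both effects reinforce here, so Al is clearly the higher of the two.
O > Al: both effects reinforce here, so O is clearly the higher of the two.
S > O: this pair runs against the simple trend — see the exception note.
Cl > S: both are in period 3; the period trend gives Cl the larger value.
Note the exception: S has a higher electron affinity than O, contrary to the simple trend — the compact 2p subshell of O repels the added electron more than S's larger 3p does.
Tabulated electron affinity (kJ/mol): O 141, Al 42, S 200, Cl 349, Ba 14.
So from highest to lowest: Cl > S > O > Al > Ba.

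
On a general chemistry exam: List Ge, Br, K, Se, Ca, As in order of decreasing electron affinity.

K is in period 4, group 1; Ca is in period 4, group 2; Ge is in period 4, group 14; As is in period 4, group 15; Se is in period 4, group 16; Br is in period 4, group 17.
Electron affinity generally becomes more exothermic across a period toward the halogens and less exothermic down a group.
All lie in period 4; the across-period trend (electron affinity increases left to right) applies, with the exception below.
Note the exception: K has a higher electron affinity than Ca, contrary to the simple trend — adding an electron to Ca (ns²) has to open a new, higher-energy np subshell, which is unfavourable.
Note the exception: Ge has a higher electron affinity than As, contrary to the simple trend — adding an electron to As's half-filled 4p³ is unfavourable, so Ge (4p²) has the more exothermic EA.
Approximate values (kJ/mol): K 48, Ca 2, Ge 119, As 78, Se 195, Br 325.
So from highest to lowest: Br > Se > Ge > As > K > Ca.

Br > Se > Ge > As > K > Ca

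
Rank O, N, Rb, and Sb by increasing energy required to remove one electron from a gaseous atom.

Rb < Sb < O < N

N is in period 2, group 15; O is in period 2, group 16; Rb is in period 5, group 1; Sb is in period 5, group 15.
Removing the outermost electron gets harder across a period and easier down a group.
Here both period and group differ, so the two effects have to be weighed against each other.
Sb > Rb: Sb lies to the right of Rb in period 5, so the across-period effect alone puts Sb higher.
O > Sb: both effects reinforce here, so O is clearly the higher of the two.
N > O: this pair runs against the simple trend — see the exception note.
Note the exception: N has a higher first ionization energy than O, contrary to the simple trend — pairing an electron in O's 2p⁴ costs repulsion energy, so O ionizes more easily than half-filled N (2p³).
For reference (kJ/mol): N 1402, O 1314, Rb 403, Sb 831.
So from lowest to highest: Rb < Sb < O < N.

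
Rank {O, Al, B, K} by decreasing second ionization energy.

O > K > B > Al

The second ionization energy removes an electron from the +1 ion. For each element: O⁺ still has 5 valence electrons; Al⁺ still has 2 valence electrons; B⁺ still has 2 valence electrons; K⁺ is the bare [Ar] core.
Usually core removal costs more than valence removal, but here the competition is close: a tightly held n=2 valence electron can cost more to remove than an n=3 core electron, so the actual values have to decide it.
Valence configurations: O⁺ [He]2s²2p³, Al⁺ [Ne]3s², B⁺ [He]2s².
Approximate IE_2 values (kJ/mol): O 3388, Al 1817, B 2427, K 3052.
Putting it together, IE_2: Al < B < K < O.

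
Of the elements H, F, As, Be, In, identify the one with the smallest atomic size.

H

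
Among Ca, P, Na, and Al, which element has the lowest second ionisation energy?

Ca

IE_2 is the cost of taking one more electron from the +1 cation: Ca⁺ still has 1 valence electron; P⁺ still has 4 valence electrons; Na⁺ is the bare [Ne] core; Al⁺ still has 2 valence electrons.
Breaking into a closed-shell core is much more expensive than removing a leftover valence electron — Na has the largest IE_2 here.
Valence configurations: Ca⁺ [Ar]4s¹, P⁺ [Ne]3s²3p², Al⁺ [Ne]3s².
Approximate IE_2 values (kJ/mol): Ca 1145, P 1907, Na 4562, Al 1817.
Putting it together, IE_2: Ca < Al < P < Na.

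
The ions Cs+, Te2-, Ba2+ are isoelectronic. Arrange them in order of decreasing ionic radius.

Te2-, Cs+, Ba2+

All of these have 54 electrons, so size is governed by nuclear charge alone: the more protons, the stronger the pull on the same electron cloud, and the smaller the ion.
Nuclear charges: Ba2+ (Z=56), Cs+ (Z=55), Te2- (Z=52).
Largest to smallest: Te2- > Cs+ > Ba2+.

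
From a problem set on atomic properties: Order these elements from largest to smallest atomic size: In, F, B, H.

H is in period 1, group 1; B is in period 2, group 13; F is in period 2, group 17; In is in period 5, group 13.
Across a period the added protons contract the valence shell; down a group each new principal shell makes the atom larger.
Here both period and group differ, so the two effects have to be weighed against each other.
F > H: period and group pull opposite ways; the down-group shift dominates (64 vs 32 pm).
B > F: both are in period 2; the period trend gives B the larger value.
In > B: In sits below B in group 13, so the down-group effect alone puts In larger.
Tabulated atomic radius (pm): H 32, B 85, F 64, In 142.
So from largest to smallest: In > B > F > H.

In, B, F, H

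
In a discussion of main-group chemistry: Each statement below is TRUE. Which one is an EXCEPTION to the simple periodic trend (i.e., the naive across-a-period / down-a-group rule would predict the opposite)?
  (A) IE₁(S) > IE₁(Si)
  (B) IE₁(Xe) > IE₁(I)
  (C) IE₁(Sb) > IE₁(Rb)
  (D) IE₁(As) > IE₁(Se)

(D)

The general trend: IE₁ increases across a period and decreases down a group.
(A) S (period 3, group 16) vs Si (period 3, group 14): the stated order agrees with the simple trend.
(B) Xe (period 5, group 18) vs I (period 5, group 17): the stated order agrees with the simple trend.
(C) Sb (period 5, group 15) vs Rb (period 5, group 1): the stated order agrees with the simple trend.
(D) As (period 4, group 15) vs Se (period 4, group 16): the stated order contradicts the simple trend.
The exception is (D): Se (4p⁴) ionizes more easily than half-filled As (4p³).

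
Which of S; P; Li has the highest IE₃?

After 2 electrons have been removed, what remains? S²⁺ still has 4 valence electrons; P²⁺ still has 3 valence electrons; Li²⁺ is already 1 electron into the core.
Breaking into a closed-shell core is much more expensive than removing a leftover valence electron — Li has the largest IE_3 here.
Valence configurations: S²⁺ [Ne]3s²3p², P²⁺ [Ne]3s²3p¹.
The numbers (kJ/mol): S 3357, P 2914, Li 11815.
Overall IE_3 order: P < S < Li.

Li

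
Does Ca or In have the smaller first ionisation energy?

Ca is in period 4, group 2; In is in period 5, group 13.
Removing the outermost electron gets harder across a period and easier down a group.
A diagonal step moves right (one effect) and down (the opposite effect) at once.
Ca > In: the two effects oppose for this pair; the down-group effect wins (590 vs 558 kJ/mol).
Tabulated first ionization energy (kJ/mol): Ca 590, In 558.
So In has the smaller first ionisation energy (In < Ca).

In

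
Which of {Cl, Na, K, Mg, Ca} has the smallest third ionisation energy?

Cl

IE_3 is the cost of taking one more electron from the +2 cation: Cl²⁺ still has 5 valence electrons; Na²⁺ is already 1 electron into the core; K²⁺ is already 1 electron into the core; Mg²⁺ is the bare [Ne] core; Ca²⁺ is the bare [Ar] core.
Pulling an electron out of a noble-gas core costs far more than removing a remaining valence electron, so K, Ca, Na and Mg sit at the high end of IE_3.
Tabulated IE_3 (kJ/mol): Cl 3822, Na 6910, K 4420, Mg 7733, Ca 4912.
Overall IE_3 order: Cl < K < Ca < Na < Mg.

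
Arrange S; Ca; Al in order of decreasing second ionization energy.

S, Al, Ca

After 1 electron has been removed, what remains? S⁺ still has 5 valence electrons; Ca⁺ still has 1 valence electron; Al⁺ still has 2 valence electrons.
All are still removing valence electrons, so compare the +1 ions as you would atoms: IE_2 generally rises across a period (higher Z_eff) and falls down a group (larger shell), subject to the usual subshell exceptions.
Valence configurations: S⁺ [Ne]3s²3p³, Ca⁺ [Ar]4s¹, Al⁺ [Ne]3s².
Approximate IE_2 values (kJ/mol): S 2252, Ca 1145, Al 1817.
Overall IE_2 order: Ca < Al < S.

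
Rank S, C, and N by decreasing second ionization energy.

N, C, S

The second ionization energy removes an electron from the +1 ion. For each element: S⁺ still has 5 valence electrons; C⁺ still has 3 valence electrons; N⁺ still has 4 valence electrons.
All are still removing valence electrons, so compare the +1 ions as you would atoms: IE_2 generally rises across a period (higher Z_eff) and falls down a group (larger shell), subject to the usual subshell exceptions.
Valence configurations: S⁺ [Ne]3s²3p³, C⁺ [He]2s²2p¹, N⁺ [He]2s²2p².
Tabulated IE_2 (kJ/mol): S 2252, C 2353, N 2856.
So the second ionization energies run S < C < N.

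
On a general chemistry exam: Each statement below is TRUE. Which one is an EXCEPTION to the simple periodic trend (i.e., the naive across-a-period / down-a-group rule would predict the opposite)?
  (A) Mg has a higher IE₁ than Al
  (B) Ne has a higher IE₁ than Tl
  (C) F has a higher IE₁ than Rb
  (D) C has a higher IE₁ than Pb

The general trend: IE₁ increases across a period and decreases down a group.
(A) Mg (period 3, group 2) vs Al (period 3, group 13): the stated order contradicts the simple trend.
(B) Ne (period 2, group 18) vs Tl (period 6, group 13): the stated order agrees with the simple trend.
(C) F (period 2, group 17) vs Rb (period 5, group 1): the stated order agrees with the simple trend.
(D) C (period 2, group 14) vs Pb (period 6, group 14): the stated order agrees with the simple trend.
The exception is (A): Al's single 3p electron is easier to remove than one from Mg's filled 3s².

(A)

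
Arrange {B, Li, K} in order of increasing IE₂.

B < K < Li

After 1 electron has been removed, what remains? B⁺ still has 2 valence electrons; Li⁺ is the bare [He] core; K⁺ is the bare [Ar] core.
Pulling an electron out of a noble-gas core costs far more than removing a remaining valence electron, so K and Li sit at the high end of IE_2.
Approximate IE_2 values (kJ/mol): B 2427, Li 7298, K 3052.
Putting it together, IE_2: B < K < Li.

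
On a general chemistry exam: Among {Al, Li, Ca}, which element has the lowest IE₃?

Al

The third ionization energy removes an electron from the +2 ion. For each element: Al²⁺ still has 1 valence electron; Li²⁺ is already 1 electron into the core; Ca²⁺ is the bare [Ar] core.
Pulling an electron out of a noble-gas core costs far more than removing a remaining valence electron, so Ca and Li sit at the high end of IE_3.
The numbers (kJ/mol): Al 2745, Li 11815, Ca 4912.
So the third ionization energies run Al < Ca < Li.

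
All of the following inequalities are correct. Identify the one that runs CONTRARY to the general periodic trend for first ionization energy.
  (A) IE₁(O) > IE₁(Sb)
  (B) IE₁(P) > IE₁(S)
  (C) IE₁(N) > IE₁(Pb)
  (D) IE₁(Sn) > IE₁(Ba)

The general trend: first ionization energy increases across a period and decreases down a group.
(A) O (period 2, group 16) vs Sb (period 5, group 15): the stated order agrees with the simple trend.
(B) P (period 3, group 15) vs S (period 3, group 16): the stated order contradicts the simple trend.
(C) N (period 2, group 15) vs Pb (period 6, group 14): the stated order agrees with the simple trend.
(D) Sn (period 5, group 14) vs Ba (period 6, group 2): the stated order agrees with the simple trend.
The exception is (B): S (3p⁴) ionizes more easily than half-filled P (3p³) because the paired 3p electron in S is pushed out by e⁻–e⁻ repulsion.

(B)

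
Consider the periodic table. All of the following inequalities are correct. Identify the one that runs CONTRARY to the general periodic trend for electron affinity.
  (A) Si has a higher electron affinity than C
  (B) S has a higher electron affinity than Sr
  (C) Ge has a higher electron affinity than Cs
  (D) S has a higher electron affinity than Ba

The general trend: electron affinity increases across a period and decreases down a group.
(A) Si (period 3, group 14) vs C (period 2, group 14): the stated order contradicts the simple trend.
(B) S (period 3, group 16) vs Sr (period 5, group 2): the stated order agrees with the simple trend.
(C) Ge (period 4, group 14) vs Cs (period 6, group 1): the stated order agrees with the simple trend.
(D) S (period 3, group 16) vs Ba (period 6, group 2): the stated order agrees with the simple trend.
The exception is (A): Si's larger, more diffuse 3p orbitals accept an added electron slightly more readily than C's compact 2p.

(A)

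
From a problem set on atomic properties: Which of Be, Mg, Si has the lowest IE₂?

Mg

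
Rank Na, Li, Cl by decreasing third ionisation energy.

Li, Na, Cl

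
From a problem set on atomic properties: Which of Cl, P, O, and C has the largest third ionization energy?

O

The third ionization energy removes an electron from the +2 ion. For each element: Cl²⁺ still has 5 valence electrons; P²⁺ still has 3 valence electrons; O²⁺ still has 4 valence electrons; C²⁺ still has 2 valence electrons.
All are still removing valence electrons, so compare the +2 ions as you would atoms: IE_3 generally rises across a period (higher Z_eff) and falls down a group (larger shell), subject to the usual subshell exceptions.
Valence configurations: Cl²⁺ [Ne]3s²3p³, P²⁺ [Ne]3s²3p¹, O²⁺ [He]2s²2p², C²⁺ [He]2s².
Approximate IE_3 values (kJ/mol): Cl 3822, P 2914, O 5300, C 4620.
Overall IE_3 order: P < Cl < C < O.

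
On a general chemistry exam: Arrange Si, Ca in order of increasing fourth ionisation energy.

Consider each +3 ion: Si³⁺ still has 1 valence electron; Ca³⁺ is already 1 electron into the core.
Pulling an electron out of a noble-gas core costs far more than removing a remaining valence electron, so Ca sits at the high end of IE_4.
Approximate IE_4 values (kJ/mol): Si 4356, Ca 6491.
Overall IE_4 order: Si < Ca.

Si < Ca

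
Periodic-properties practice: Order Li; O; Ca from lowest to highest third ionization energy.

Ca < O < Li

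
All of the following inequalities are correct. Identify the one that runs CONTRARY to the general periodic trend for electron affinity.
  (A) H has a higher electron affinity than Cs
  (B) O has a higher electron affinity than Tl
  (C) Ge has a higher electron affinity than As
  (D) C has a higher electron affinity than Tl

(C)

The general trend: electron affinity increases across a period and decreases down a group.
(A) H (period 1, group 1) vs Cs (period 6, group 1): the stated order agrees with the simple trend.
(B) O (period 2, group 16) vs Tl (period 6, group 13): the stated order agrees with the simple trend.
(C) Ge (period 4, group 14) vs As (period 4, group 15): the stated order contradicts the simple trend.
(D) C (period 2, group 14) vs Tl (period 6, group 13): the stated order agrees with the simple trend.
The exception is (C): adding an electron to As's half-filled 4p³ is unfavourable, so Ge (4p²) has the more exothermic EA.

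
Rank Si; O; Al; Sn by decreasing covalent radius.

O is in period 2, group 16; Al is in period 3, group 13; Si is in period 3, group 14; Sn is in period 5, group 14.
Moving right in a period, electrons are added to the same shell under a stronger nuclear pull, so atoms get smaller; moving down, a new shell is opened and atoms get larger.
These span different periods and groups, so the two trends combine.
Si > O: relative to O, both the across-period and down-group shifts push Si's atomic radius up.
Al > Si: Al lies to the left of Si in period 3, so the across-period effect alone puts Al larger.
Sn > Al: period and group pull opposite ways; the down-group shift dominates (140 vs 126 pm).
Tabulated atomic radius (pm): O 63, Al 126, Si 116, Sn 140.
So from largest to smallest: Sn > Al > Si > O.

Sn > Al > Si > O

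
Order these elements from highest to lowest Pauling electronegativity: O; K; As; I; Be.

O > I > As > Be > K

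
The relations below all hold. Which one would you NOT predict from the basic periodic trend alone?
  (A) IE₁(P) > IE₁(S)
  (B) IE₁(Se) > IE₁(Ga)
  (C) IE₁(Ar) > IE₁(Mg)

The general trend: first ionisation energy increases across a period and decreases down a group.
(A) P (period 3, group 15) vs S (period 3, group 16): the stated order contradicts the simple trend.
(B) Se (period 4, group 16) vs Ga (period 4, group 13): the stated order agrees with the simple trend.
(C) Ar (period 3, group 18) vs Mg (period 3, group 2): the stated order agrees with the simple trend.
The exception is (A): S (3p⁴) ionizes more easily than half-filled P (3p³) because the paired 3p electron in S is pushed out by e⁻–e⁻ repulsion.

(A)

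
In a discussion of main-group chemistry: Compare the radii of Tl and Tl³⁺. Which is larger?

Tl

Forming Tl³⁺ removes 3 electrons from Tl. Fewer electrons for the same nuclear charge means less shielding and a higher Z_eff on the remaining electrons, and for main-group metals the entire outer shell is lost.
A cation is smaller than its parent atom: Tl³⁺ < Tl.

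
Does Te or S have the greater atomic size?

Te

S is in period 3, group 16; Te is in period 5, group 16.
Across a period the added protons contract the valence shell; down a group each new principal shell makes the atom larger.
All are in group 16, so atomic radius increases down the group.
So Te has the greater atomic size (Te > S).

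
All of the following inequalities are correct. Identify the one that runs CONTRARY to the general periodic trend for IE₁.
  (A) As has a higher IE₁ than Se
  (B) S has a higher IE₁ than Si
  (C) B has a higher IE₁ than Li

(A)

The general trend: IE₁ increases across a period and decreases down a group.
(A) As (period 4, group 15) vs Se (period 4, group 16): the stated order contradicts the simple trend.
(B) S (period 3, group 16) vs Si (period 3, group 14): the stated order agrees with the simple trend.
(C) B (period 2, group 13) vs Li (period 2, group 1): the stated order agrees with the simple trend.
The exception is (A): Se (4p⁴) ionizes more easily than half-filled As (4p³).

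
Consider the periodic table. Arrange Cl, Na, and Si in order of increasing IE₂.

Si, Cl, Na

The second ionization energy removes an electron from the +1 ion. For each element: Cl⁺ still has 6 valence electrons; Na⁺ is the bare [Ne] core; Si⁺ still has 3 valence electrons.
Pulling an electron out of a noble-gas core costs far more than removing a remaining valence electron, so Na sits at the high end of IE_2.
Valence configurations: Cl⁺ [Ne]3s²3p⁴, Si⁺ [Ne]3s²3p¹.
Tabulated IE_2 (kJ/mol): Cl 2298, Na 4562, Si 1577.
Overall IE_2 order: Si < Cl < Na.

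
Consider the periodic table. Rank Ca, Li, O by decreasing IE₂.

Li > O > Ca

The second ionization energy removes an electron from the +1 ion. For each element: Ca⁺ still has 1 valence electron; Li⁺ is the bare [He] core; O⁺ still has 5 valence electrons.
Core electrons are held far more tightly than valence electrons, so Li tops the IE_2 order.
Valence configurations: Ca⁺ [Ar]4s¹, O⁺ [He]2s²2p³.
Tabulated IE_2 (kJ/mol): Ca 1145, Li 7298, O 3388.
Overall IE_2 order: Ca < O < Li.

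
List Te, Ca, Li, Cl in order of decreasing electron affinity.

Cl > Te > Li > Ca

Li is in period 2, group 1; Cl is in period 3, group 17; Ca is in period 4, group 2; Te is in period 5, group 16.
Adding an electron releases more energy for atoms nearer the top right (short of the noble gases).
Here both period and group differ, so the two effects have to be weighed against each other.
Li > Ca: period and group pull opposite ways; the down-group shift dominates (60 vs 2 kJ/mol).
Te > Li: the two effects oppose for this pair; the across-period effect wins (190 vs 60 kJ/mol).
Cl > Te: relative to Te, both the across-period and down-group shifts push Cl's electron affinity up.
For reference (kJ/mol): Li 60, Cl 349, Ca 2, Te 190.
So from highest to lowest: Cl > Te > Li > Ca.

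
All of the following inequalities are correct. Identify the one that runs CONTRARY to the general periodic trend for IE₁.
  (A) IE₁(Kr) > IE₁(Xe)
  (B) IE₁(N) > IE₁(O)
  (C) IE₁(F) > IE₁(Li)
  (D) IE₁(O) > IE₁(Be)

(B)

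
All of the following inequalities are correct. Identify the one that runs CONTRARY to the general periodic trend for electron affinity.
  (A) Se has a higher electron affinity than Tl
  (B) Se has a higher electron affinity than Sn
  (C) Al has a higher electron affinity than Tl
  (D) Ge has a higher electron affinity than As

The general trend: electron affinity increases across a period and decreases down a group.
(A) Se (period 4, group 16) vs Tl (period 6, group 13): the stated order agrees with the simple trend.
(B) Se (period 4, group 16) vs Sn (period 5, group 14): the stated order agrees with the simple trend.
(C) Al (period 3, group 13) vs Tl (period 6, group 13): the stated order agrees with the simple trend.
(D) Ge (period 4, group 14) vs As (period 4, group 15): the stated order contradicts the simple trend.
The exception is (D): adding an electron to As's half-filled 4p³ is unfavourable, so Ge (4p²) has the more exothermic EA.

(D)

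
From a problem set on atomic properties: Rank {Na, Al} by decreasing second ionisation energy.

The second ionization energy removes an electron from the +1 ion. For each element: Na⁺ is the bare [Ne] core; Al⁺ still has 2 valence electrons.
Pulling an electron out of a noble-gas core costs far more than removing a remaining valence electron, so Na sits at the high end of IE_2.
The numbers (kJ/mol): Na 4562, Al 1817.
Overall IE_2 order: Al < Na.

Na > Al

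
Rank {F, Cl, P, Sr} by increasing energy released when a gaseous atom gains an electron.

Sr < P < F < Cl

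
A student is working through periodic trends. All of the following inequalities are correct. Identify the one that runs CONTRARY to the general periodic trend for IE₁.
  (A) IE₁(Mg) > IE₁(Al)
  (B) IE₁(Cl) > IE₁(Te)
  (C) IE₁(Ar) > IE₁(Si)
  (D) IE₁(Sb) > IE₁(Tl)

(A)

The general trend: IE₁ increases across a period and decreases down a group.
(A) Mg (period 3, group 2) vs Al (period 3, group 13): the stated order contradicts the simple trend.
(B) Cl (period 3, group 17) vs Te (period 5, group 16): the stated order agrees with the simple trend.
(C) Ar (period 3, group 18) vs Si (period 3, group 14): the stated order agrees with the simple trend.
(D) Sb (period 5, group 15) vs Tl (period 6, group 13): the stated order agrees with the simple trend.
The exception is (A): Al's single 3p electron is easier to remove than one from Mg's filled 3s².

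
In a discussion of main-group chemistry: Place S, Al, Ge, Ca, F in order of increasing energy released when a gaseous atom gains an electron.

Ca < Al < Ge < S < F

F is in period 2, group 17; Al is in period 3, group 13; S is in period 3, group 16; Ca is in period 4, group 2; Ge is in period 4, group 14.
Adding an electron releases more energy for atoms nearer the top right (short of the noble gases).
Here both period and group differ, so the two effects have to be weighed against each other.
Al > Ca: relative to Ca, both the across-period and down-group shifts push Al's electron affinity up.
Ge > Al: the two effects oppose for this pair; the across-period effect wins (119 vs 42 kJ/mol).
S > Ge: both effects reinforce here, so S is clearly the higher of the two.
F > S: both effects reinforce here, so F is clearly the higher of the two.
For reference (kJ/mol): F 328, Al 42, S 200, Ca 2, Ge 119.
So from lowest to highest: Ca < Al < Ge < S < F.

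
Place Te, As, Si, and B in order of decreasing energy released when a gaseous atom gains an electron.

Te > Si > As > B

B is in period 2, group 13; Si is in period 3, group 14; As is in period 4, group 15; Te is in period 5, group 16.
Electron affinity generally becomes more exothermic across a period toward the halogens and less exothermic down a group.
These sit on a diagonal, where the across-period and down-group effects partly cancel.
As > B: the two effects oppose for this pair; the across-period effect wins (78 vs 27 kJ/mol).
Si > As: period and group pull opposite ways; the down-group shift dominates (134 vs 78 kJ/mol).
Te > Si: the two effects oppose for this pair; the across-period effect wins (190 vs 134 kJ/mol).
Tabulated electron affinity (kJ/mol): B 27, Si 134, As 78, Te 190.
So from highest to lowest: Te > Si > As > B.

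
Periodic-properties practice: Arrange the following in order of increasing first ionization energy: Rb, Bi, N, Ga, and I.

Rb < Ga < Bi < I < N

N is in period 2, group 15; Ga is in period 4, group 13; Rb is in period 5, group 1; I is in period 5, group 17; Bi is in period 6, group 15.
IE₁ increases left→right with effective nuclear charge and decreases top→bottom as the valence shell moves farther out.
Here both period and group differ, so the two effects have to be weighed against each other.
Ga > Rb: both effects reinforce here, so Ga is clearly the higher of the two.
Bi > Ga: the two effects oppose for this pair; the across-period effect wins (703 vs 579 kJ/mol).
I > Bi: relative to Bi, both the across-period and down-group shifts push I's first ionization energy up.
N > I: period and group pull opposite ways; the down-group shift dominates (1402 vs 1008 kJ/mol).
Approximate values (kJ/mol): N 1402, Ga 579, Rb 403, I 1008, Bi 703.
So from lowest to highest: Rb < Ga < Bi < I < N.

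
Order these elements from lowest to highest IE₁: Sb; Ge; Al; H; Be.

H is in period 1, group 1; Be is in period 2, group 2; Al is in period 3, group 13; Ge is in period 4, group 14; Sb is in period 5, group 15.
Removing the outermost electron gets harder across a period and easier down a group.
A diagonal step moves right (one effect) and down (the opposite effect) at once.
Ge > Al: the two effects oppose for this pair; the across-period effect wins (762 vs 578 kJ/mol).
Sb > Ge: period and group pull opposite ways; the across-period shift dominates (831 vs 762 kJ/mol).
Be > Sb: the two effects oppose for this pair; the down-group effect wins (900 vs 831 kJ/mol).
H > Be: period and group pull opposite ways; the down-group shift dominates (1312 vs 900 kJ/mol).
Tabulated first ionization energy (kJ/mol): H 1312, Be 900, Al 578, Ge 762, Sb 831.
So from lowest to highest: Al < Ge < Sb < Be < H.

Al < Ge < Sb < Be < H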